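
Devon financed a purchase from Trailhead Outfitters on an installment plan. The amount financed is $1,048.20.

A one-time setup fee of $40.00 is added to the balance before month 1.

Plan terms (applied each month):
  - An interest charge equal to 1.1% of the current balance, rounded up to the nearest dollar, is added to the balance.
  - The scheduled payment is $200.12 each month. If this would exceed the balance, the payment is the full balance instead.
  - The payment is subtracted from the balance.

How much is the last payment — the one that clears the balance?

$129.60

Month 1: $1,088.20 +$12.00 interest = $1,100.20; pay $200.12 → $900.08
Month 2: $900.08 +$10.00 interest = $910.08; pay $200.12 → $709.96
Month 3: $709.96 +$8.00 interest = $717.96; pay $200.12 → $517.84
Month 4: $517.84 +$6.00 interest = $523.84; pay $200.12 → $323.72
Month 5: $323.72 +$4.00 interest = $327.72; pay $200.12 → $127.60
Month 6: $127.60 +$2.00 interest = $129.60; pay $129.60 → $0.00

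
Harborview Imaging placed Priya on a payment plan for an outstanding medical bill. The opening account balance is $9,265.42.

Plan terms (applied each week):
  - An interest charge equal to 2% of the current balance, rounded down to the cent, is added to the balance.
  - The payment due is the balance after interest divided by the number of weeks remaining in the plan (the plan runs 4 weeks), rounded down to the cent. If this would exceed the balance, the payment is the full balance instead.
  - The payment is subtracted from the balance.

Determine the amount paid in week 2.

Week 1: $9,265.42 +$185.30 interest = $9,450.72; pay $2,362.68 → $7,088.04
Week 2: $7,088.04 +$141.76 interest = $7,229.80; pay $2,409.93 → $4,819.87

$2,409.93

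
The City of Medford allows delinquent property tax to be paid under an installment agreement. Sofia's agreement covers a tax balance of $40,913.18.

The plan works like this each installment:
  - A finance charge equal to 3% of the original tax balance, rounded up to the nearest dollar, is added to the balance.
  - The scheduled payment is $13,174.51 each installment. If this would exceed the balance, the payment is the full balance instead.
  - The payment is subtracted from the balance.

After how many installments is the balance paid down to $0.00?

4

# | Opening | Interest | Payment | End bal
1 | $40,913.18 | $1,228.00 | $13,174.51 | $28,966.67
2 | $28,966.67 | $1,228.00 | $13,174.51 | $17,020.16
3 | $17,020.16 | $1,228.00 | $13,174.51 | $5,073.65
4 | $5,073.65 | $1,228.00 | $6,301.65 | $0.00
Balance reaches $0.00 in installment 4.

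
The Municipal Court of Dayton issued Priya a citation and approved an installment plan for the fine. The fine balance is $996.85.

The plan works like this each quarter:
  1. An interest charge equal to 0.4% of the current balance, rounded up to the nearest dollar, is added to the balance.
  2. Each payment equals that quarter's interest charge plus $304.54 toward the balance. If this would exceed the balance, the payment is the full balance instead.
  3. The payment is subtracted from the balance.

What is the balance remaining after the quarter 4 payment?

Quarter 1: $996.85 +$4.00 interest = $1,000.85; pay $308.54 → $692.31
Quarter 2: $692.31 +$3.00 interest = $695.31; pay $307.54 → $387.77
Quarter 3: $387.77 +$2.00 interest = $389.77; pay $306.54 → $83.23
Quarter 4: $83.23 +$1.00 interest = $84.23; pay $84.23 → $0.00

$0.00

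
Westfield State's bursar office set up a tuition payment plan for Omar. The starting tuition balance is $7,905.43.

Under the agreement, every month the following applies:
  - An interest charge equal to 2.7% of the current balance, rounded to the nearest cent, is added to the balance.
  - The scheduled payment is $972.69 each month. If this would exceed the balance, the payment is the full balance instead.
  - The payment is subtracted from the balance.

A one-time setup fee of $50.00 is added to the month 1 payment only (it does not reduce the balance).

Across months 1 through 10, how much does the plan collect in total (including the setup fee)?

$9,097.76

Month 1: opening $7,905.43; interest $213.45 → $8,118.88; payment $972.69 (+ $50.00 fee); balance $7,146.19
Month 2: opening $7,146.19; interest $192.95 → $7,339.14; payment $972.69; balance $6,366.45
Month 3: opening $6,366.45; interest $171.89 → $6,538.34; payment $972.69; balance $5,565.65
Month 4: opening $5,565.65; interest $150.27 → $5,715.92; payment $972.69; balance $4,743.23
Month 5: opening $4,743.23; interest $128.07 → $4,871.30; payment $972.69; balance $3,898.61
Month 6: opening $3,898.61; interest $105.26 → $4,003.87; payment $972.69; balance $3,031.18
Month 7: opening $3,031.18; interest $81.84 → $3,113.02; payment $972.69; balance $2,140.33
Month 8: opening $2,140.33; interest $57.79 → $2,198.12; payment $972.69; balance $1,225.43
Month 9: opening $1,225.43; interest $33.09 → $1,258.52; payment $972.69; balance $285.83
Month 10: opening $285.83; interest $7.72 → $293.55; payment $293.55; balance $0.00
Total paid: $9,097.76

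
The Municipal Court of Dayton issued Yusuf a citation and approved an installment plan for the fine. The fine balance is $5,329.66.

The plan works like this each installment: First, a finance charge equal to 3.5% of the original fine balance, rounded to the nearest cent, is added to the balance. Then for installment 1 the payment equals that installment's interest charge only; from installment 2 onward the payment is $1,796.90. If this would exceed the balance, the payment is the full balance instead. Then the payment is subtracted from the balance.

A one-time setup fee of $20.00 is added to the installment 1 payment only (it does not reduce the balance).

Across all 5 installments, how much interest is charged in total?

Installment 1: opening $5,329.66; interest $186.54 → $5,516.20; payment $186.54 (+ $20.00 fee); balance $5,329.66
Installment 2: opening $5,329.66; interest $186.54 → $5,516.20; payment $1,796.90; balance $3,719.30
Installment 3: opening $3,719.30; interest $186.54 → $3,905.84; payment $1,796.90; balance $2,108.94
Installment 4: opening $2,108.94; interest $186.54 → $2,295.48; payment $1,796.90; balance $498.58
Installment 5: opening $498.58; interest $186.54 → $685.12; payment $685.12; balance $0.00
Total interest: $186.54 + $186.54 + $186.54 + $186.54 + $186.54 = $932.70

$932.70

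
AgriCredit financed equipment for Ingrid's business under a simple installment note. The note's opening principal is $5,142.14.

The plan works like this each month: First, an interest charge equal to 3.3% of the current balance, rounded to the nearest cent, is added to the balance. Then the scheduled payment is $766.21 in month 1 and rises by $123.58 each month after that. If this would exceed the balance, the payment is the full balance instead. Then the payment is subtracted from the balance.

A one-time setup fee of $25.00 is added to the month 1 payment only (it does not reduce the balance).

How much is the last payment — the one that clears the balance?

Month 1: opening $5,142.14; interest $169.69 → $5,311.83; payment $766.21 (+ $25.00 fee); balance $4,545.62
Month 2: opening $4,545.62; interest $150.01 → $4,695.63; payment $889.79; balance $3,805.84
Month 3: opening $3,805.84; interest $125.59 → $3,931.43; payment $1,013.37; balance $2,918.06
Month 4: opening $2,918.06; interest $96.30 → $3,014.36; payment $1,136.95; balance $1,877.41
Month 5: opening $1,877.41; interest $61.95 → $1,939.36; payment $1,260.53; balance $678.83
Month 6: opening $678.83; interest $22.40 → $701.23; payment $701.23; balance $0.00

$701.23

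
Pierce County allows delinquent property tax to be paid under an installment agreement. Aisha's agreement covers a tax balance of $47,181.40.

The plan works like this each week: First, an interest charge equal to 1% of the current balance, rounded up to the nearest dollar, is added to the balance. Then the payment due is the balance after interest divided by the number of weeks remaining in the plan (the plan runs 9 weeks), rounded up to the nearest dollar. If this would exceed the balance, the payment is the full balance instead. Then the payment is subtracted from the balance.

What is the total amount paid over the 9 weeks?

Week 1: opening $47,181.40; interest $472.00 → $47,653.40; payment $5,295.00; balance $42,358.40
Week 2: opening $42,358.40; interest $424.00 → $42,782.40; payment $5,348.00; balance $37,434.40
Week 3: opening $37,434.40; interest $375.00 → $37,809.40; payment $5,402.00; balance $32,407.40
Week 4: opening $32,407.40; interest $325.00 → $32,732.40; payment $5,456.00; balance $27,276.40
Week 5: opening $27,276.40; interest $273.00 → $27,549.40; payment $5,510.00; balance $22,039.40
Week 6: opening $22,039.40; interest $221.00 → $22,260.40; payment $5,566.00; balance $16,694.40
Week 7: opening $16,694.40; interest $167.00 → $16,861.40; payment $5,621.00; balance $11,240.40
Week 8: opening $11,240.40; interest $113.00 → $11,353.40; payment $5,677.00; balance $5,676.40
Week 9: opening $5,676.40; interest $57.00 → $5,733.40; payment $5,733.40; balance $0.00
Total paid: $49,608.40

$49,608.40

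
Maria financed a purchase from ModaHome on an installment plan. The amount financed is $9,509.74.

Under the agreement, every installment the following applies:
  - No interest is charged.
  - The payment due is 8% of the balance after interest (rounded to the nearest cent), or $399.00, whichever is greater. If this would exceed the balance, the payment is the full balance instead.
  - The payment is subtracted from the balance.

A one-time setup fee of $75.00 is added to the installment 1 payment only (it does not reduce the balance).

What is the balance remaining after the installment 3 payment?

$7,405.12

Installment 1: $9,509.74 − $760.78 (+ $75.00 fee) → $8,748.96
Installment 2: $8,748.96 − $699.92 → $8,049.04
Installment 3: $8,049.04 − $643.92 → $7,405.12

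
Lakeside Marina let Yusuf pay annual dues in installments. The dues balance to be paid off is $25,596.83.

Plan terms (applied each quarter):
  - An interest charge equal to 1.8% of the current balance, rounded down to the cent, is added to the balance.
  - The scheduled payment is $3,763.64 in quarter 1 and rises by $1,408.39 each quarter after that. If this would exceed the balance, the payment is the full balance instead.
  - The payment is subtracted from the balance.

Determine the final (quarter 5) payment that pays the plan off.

$3,534.50

Quarter 1: opening $25,596.83; interest $460.74 → $26,057.57; payment $3,763.64; balance $22,293.93
Quarter 2: opening $22,293.93; interest $401.29 → $22,695.22; payment $5,172.03; balance $17,523.19
Quarter 3: opening $17,523.19; interest $315.41 → $17,838.60; payment $6,580.42; balance $11,258.18
Quarter 4: opening $11,258.18; interest $202.64 → $11,460.82; payment $7,988.81; balance $3,472.01
Quarter 5: opening $3,472.01; interest $62.49 → $3,534.50; payment $3,534.50; balance $0.00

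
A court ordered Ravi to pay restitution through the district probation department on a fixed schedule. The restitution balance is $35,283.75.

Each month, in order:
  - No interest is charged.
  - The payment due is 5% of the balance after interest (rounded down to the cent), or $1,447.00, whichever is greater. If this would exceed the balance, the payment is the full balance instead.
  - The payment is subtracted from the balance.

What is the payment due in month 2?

$1,675.97

Month 1: opening $35,283.75; payment $1,764.18; balance $33,519.57
Month 2: opening $33,519.57; payment $1,675.97; balance $31,843.60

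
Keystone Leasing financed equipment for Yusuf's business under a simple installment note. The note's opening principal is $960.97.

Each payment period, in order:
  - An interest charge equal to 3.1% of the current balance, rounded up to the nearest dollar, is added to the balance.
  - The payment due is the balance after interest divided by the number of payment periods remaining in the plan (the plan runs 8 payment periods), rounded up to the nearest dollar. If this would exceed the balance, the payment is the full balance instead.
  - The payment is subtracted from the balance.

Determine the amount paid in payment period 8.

Payment period 1: opening $960.97; interest $30.00 → $990.97; payment $124.00; balance $866.97
Payment period 2: opening $866.97; interest $27.00 → $893.97; payment $128.00; balance $765.97
Payment period 3: opening $765.97; interest $24.00 → $789.97; payment $132.00; balance $657.97
Payment period 4: opening $657.97; interest $21.00 → $678.97; payment $136.00; balance $542.97
Payment period 5: opening $542.97; interest $17.00 → $559.97; payment $140.00; balance $419.97
Payment period 6: opening $419.97; interest $14.00 → $433.97; payment $145.00; balance $288.97
Payment period 7: opening $288.97; interest $9.00 → $297.97; payment $149.00; balance $148.97
Payment period 8: opening $148.97; interest $5.00 → $153.97; payment $153.97; balance $0.00

$153.97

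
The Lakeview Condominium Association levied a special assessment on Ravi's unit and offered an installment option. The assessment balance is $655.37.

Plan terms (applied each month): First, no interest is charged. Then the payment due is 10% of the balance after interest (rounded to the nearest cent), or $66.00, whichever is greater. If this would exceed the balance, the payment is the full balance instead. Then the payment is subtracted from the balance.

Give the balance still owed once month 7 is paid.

$193.37

# | Opening | Payment | End bal
1 | $655.37 | $66.00 | $589.37
2 | $589.37 | $66.00 | $523.37
3 | $523.37 | $66.00 | $457.37
4 | $457.37 | $66.00 | $391.37
5 | $391.37 | $66.00 | $325.37
6 | $325.37 | $66.00 | $259.37
7 | $259.37 | $66.00 | $193.37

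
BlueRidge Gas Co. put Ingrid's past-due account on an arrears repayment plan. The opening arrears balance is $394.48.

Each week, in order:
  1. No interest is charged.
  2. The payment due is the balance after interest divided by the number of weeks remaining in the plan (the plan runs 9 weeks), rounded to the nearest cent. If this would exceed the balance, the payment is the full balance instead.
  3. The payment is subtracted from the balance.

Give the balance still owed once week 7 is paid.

$87.67

# | Opening | Payment | End bal
1 | $394.48 | $43.83 | $350.65
2 | $350.65 | $43.83 | $306.82
3 | $306.82 | $43.83 | $262.99
4 | $262.99 | $43.83 | $219.16
5 | $219.16 | $43.83 | $175.33
6 | $175.33 | $43.83 | $131.50
7 | $131.50 | $43.83 | $87.67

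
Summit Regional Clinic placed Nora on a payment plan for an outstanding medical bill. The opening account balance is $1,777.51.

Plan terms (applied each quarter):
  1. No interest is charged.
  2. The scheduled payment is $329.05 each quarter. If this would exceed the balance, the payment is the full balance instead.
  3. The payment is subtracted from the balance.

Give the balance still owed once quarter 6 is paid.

Quarter 1: $1,777.51 − $329.05 → $1,448.46
Quarter 2: $1,448.46 − $329.05 → $1,119.41
Quarter 3: $1,119.41 − $329.05 → $790.36
Quarter 4: $790.36 − $329.05 → $461.31
Quarter 5: $461.31 − $329.05 → $132.26
Quarter 6: $132.26 − $132.26 → $0.00

$0.00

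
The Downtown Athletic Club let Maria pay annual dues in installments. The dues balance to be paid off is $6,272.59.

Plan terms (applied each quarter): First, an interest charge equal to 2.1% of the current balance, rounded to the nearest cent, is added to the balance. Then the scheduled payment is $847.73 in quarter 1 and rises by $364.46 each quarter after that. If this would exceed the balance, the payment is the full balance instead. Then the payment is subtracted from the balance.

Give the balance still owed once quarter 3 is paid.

$2,978.11

Quarter 1: $6,272.59 +$131.72 interest = $6,404.31; pay $847.73 → $5,556.58
Quarter 2: $5,556.58 +$116.69 interest = $5,673.27; pay $1,212.19 → $4,461.08
Quarter 3: $4,461.08 +$93.68 interest = $4,554.76; pay $1,576.65 → $2,978.11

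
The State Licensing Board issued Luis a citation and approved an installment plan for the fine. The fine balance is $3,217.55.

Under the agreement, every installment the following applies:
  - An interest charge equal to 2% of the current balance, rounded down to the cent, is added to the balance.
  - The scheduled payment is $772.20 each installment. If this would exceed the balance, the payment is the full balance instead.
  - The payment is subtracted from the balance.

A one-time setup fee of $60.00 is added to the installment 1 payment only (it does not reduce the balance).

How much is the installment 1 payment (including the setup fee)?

Installment 1: opening $3,217.55; interest $64.35 → $3,281.90; payment $772.20 (+ $60.00 fee); balance $2,509.70

$832.20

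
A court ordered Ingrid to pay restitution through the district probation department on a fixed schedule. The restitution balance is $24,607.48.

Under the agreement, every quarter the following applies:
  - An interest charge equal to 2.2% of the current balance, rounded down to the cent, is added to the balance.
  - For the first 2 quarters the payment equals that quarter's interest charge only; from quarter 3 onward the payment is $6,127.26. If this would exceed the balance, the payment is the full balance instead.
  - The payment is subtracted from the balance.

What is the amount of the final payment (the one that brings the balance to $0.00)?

$1,549.01

Quarter 1: opening $24,607.48; interest $541.36 → $25,148.84; payment $541.36; balance $24,607.48
Quarter 2: opening $24,607.48; interest $541.36 → $25,148.84; payment $541.36; balance $24,607.48
Quarter 3: opening $24,607.48; interest $541.36 → $25,148.84; payment $6,127.26; balance $19,021.58
Quarter 4: opening $19,021.58; interest $418.47 → $19,440.05; payment $6,127.26; balance $13,312.79
Quarter 5: opening $13,312.79; interest $292.88 → $13,605.67; payment $6,127.26; balance $7,478.41
Quarter 6: opening $7,478.41; interest $164.52 → $7,642.93; payment $6,127.26; balance $1,515.67
Quarter 7: opening $1,515.67; interest $33.34 → $1,549.01; payment $1,549.01; balance $0.00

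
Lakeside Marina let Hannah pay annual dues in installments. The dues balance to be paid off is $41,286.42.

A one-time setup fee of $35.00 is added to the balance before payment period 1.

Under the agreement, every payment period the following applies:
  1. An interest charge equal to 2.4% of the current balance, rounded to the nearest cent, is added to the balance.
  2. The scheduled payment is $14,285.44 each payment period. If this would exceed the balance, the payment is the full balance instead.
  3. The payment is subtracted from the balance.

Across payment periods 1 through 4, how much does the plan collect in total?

Payment period 1: opening $41,321.42; interest $991.71 → $42,313.13; payment $14,285.44; balance $28,027.69
Payment period 2: opening $28,027.69; interest $672.66 → $28,700.35; payment $14,285.44; balance $14,414.91
Payment period 3: opening $14,414.91; interest $345.96 → $14,760.87; payment $14,285.44; balance $475.43
Payment period 4: opening $475.43; interest $11.41 → $486.84; payment $486.84; balance $0.00
Total paid: $43,343.16

$43,343.16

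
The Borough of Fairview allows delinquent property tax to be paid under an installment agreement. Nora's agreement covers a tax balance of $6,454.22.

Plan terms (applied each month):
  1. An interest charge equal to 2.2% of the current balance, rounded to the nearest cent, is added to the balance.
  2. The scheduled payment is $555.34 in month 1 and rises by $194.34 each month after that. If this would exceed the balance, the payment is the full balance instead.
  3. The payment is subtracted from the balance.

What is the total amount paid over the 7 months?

Month 1: $6,454.22 +$141.99 interest = $6,596.21; pay $555.34 → $6,040.87
Month 2: $6,040.87 +$132.90 interest = $6,173.77; pay $749.68 → $5,424.09
Month 3: $5,424.09 +$119.33 interest = $5,543.42; pay $944.02 → $4,599.40
Month 4: $4,599.40 +$101.19 interest = $4,700.59; pay $1,138.36 → $3,562.23
Month 5: $3,562.23 +$78.37 interest = $3,640.60; pay $1,332.70 → $2,307.90
Month 6: $2,307.90 +$50.77 interest = $2,358.67; pay $1,527.04 → $831.63
Month 7: $831.63 +$18.30 interest = $849.93; pay $849.93 → $0.00
Total paid: $7,097.07

$7,097.07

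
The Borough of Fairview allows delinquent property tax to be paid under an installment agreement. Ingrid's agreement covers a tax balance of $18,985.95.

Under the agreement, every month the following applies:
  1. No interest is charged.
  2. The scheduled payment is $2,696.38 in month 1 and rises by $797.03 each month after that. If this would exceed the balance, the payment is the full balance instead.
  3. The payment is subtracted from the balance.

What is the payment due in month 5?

$3,418.25

Month 1: $18,985.95 − $2,696.38 → $16,289.57
Month 2: $16,289.57 − $3,493.41 → $12,796.16
Month 3: $12,796.16 − $4,290.44 → $8,505.72
Month 4: $8,505.72 − $5,087.47 → $3,418.25
Month 5: $3,418.25 − $3,418.25 → $0.00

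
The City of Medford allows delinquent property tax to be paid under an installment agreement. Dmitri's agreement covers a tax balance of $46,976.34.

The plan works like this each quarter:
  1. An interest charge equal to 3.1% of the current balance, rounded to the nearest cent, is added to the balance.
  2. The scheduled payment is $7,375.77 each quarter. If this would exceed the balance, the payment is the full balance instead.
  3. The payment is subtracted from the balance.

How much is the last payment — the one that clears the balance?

Quarter 1: opening $46,976.34; interest $1,456.27 → $48,432.61; payment $7,375.77; balance $41,056.84
Quarter 2: opening $41,056.84; interest $1,272.76 → $42,329.60; payment $7,375.77; balance $34,953.83
Quarter 3: opening $34,953.83; interest $1,083.57 → $36,037.40; payment $7,375.77; balance $28,661.63
Quarter 4: opening $28,661.63; interest $888.51 → $29,550.14; payment $7,375.77; balance $22,174.37
Quarter 5: opening $22,174.37; interest $687.41 → $22,861.78; payment $7,375.77; balance $15,486.01
Quarter 6: opening $15,486.01; interest $480.07 → $15,966.08; payment $7,375.77; balance $8,590.31
Quarter 7: opening $8,590.31; interest $266.30 → $8,856.61; payment $7,375.77; balance $1,480.84
Quarter 8: opening $1,480.84; interest $45.91 → $1,526.75; payment $1,526.75; balance $0.00

$1,526.75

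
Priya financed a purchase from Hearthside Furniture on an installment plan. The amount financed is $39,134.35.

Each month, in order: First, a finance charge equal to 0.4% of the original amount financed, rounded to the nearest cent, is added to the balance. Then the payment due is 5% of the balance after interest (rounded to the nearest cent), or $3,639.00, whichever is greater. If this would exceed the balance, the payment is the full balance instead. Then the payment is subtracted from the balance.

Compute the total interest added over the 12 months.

Month 1: opening $39,134.35; interest $156.54 → $39,290.89; payment $3,639.00; balance $35,651.89
Month 2: opening $35,651.89; interest $156.54 → $35,808.43; payment $3,639.00; balance $32,169.43
Month 3: opening $32,169.43; interest $156.54 → $32,325.97; payment $3,639.00; balance $28,686.97
Month 4: opening $28,686.97; interest $156.54 → $28,843.51; payment $3,639.00; balance $25,204.51
Month 5: opening $25,204.51; interest $156.54 → $25,361.05; payment $3,639.00; balance $21,722.05
Month 6: opening $21,722.05; interest $156.54 → $21,878.59; payment $3,639.00; balance $18,239.59
Month 7: opening $18,239.59; interest $156.54 → $18,396.13; payment $3,639.00; balance $14,757.13
Month 8: opening $14,757.13; interest $156.54 → $14,913.67; payment $3,639.00; balance $11,274.67
Month 9: opening $11,274.67; interest $156.54 → $11,431.21; payment $3,639.00; balance $7,792.21
Month 10: opening $7,792.21; interest $156.54 → $7,948.75; payment $3,639.00; balance $4,309.75
Month 11: opening $4,309.75; interest $156.54 → $4,466.29; payment $3,639.00; balance $827.29
Month 12: opening $827.29; interest $156.54 → $983.83; payment $983.83; balance $0.00
Total interest: $156.54 + $156.54 + $156.54 + $156.54 + $156.54 + $156.54 + $156.54 + $156.54 + $156.54 + $156.54 + $156.54 + $156.54 = $1,878.48

$1,878.48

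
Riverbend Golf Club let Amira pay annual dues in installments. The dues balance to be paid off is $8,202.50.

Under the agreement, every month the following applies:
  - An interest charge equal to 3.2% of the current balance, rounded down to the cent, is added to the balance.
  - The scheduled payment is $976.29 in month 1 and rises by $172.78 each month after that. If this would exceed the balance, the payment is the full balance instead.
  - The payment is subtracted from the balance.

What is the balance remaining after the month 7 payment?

$0.00

# | Opening | Interest | Payment | End bal
1 | $8,202.50 | $262.48 | $976.29 | $7,488.69
2 | $7,488.69 | $239.63 | $1,149.07 | $6,579.25
3 | $6,579.25 | $210.53 | $1,321.85 | $5,467.93
4 | $5,467.93 | $174.97 | $1,494.63 | $4,148.27
5 | $4,148.27 | $132.74 | $1,667.41 | $2,613.60
6 | $2,613.60 | $83.63 | $1,840.19 | $857.04
7 | $857.04 | $27.42 | $884.46 | $0.00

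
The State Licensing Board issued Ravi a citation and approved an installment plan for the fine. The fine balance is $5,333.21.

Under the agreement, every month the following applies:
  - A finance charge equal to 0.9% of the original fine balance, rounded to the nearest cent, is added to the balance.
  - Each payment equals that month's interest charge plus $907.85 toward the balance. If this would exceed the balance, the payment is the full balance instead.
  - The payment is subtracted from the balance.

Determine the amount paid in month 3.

Month 1: opening $5,333.21; interest $48.00 → $5,381.21; payment $955.85; balance $4,425.36
Month 2: opening $4,425.36; interest $48.00 → $4,473.36; payment $955.85; balance $3,517.51
Month 3: opening $3,517.51; interest $48.00 → $3,565.51; payment $955.85; balance $2,609.66

$955.85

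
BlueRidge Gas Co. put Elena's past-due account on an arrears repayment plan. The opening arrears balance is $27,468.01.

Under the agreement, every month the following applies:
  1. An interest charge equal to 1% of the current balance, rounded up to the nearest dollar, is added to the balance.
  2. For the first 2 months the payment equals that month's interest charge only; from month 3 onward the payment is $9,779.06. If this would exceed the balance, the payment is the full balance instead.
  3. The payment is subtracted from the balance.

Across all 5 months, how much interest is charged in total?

Month 1: $27,468.01 +$275.00 interest = $27,743.01; pay $275.00 → $27,468.01
Month 2: $27,468.01 +$275.00 interest = $27,743.01; pay $275.00 → $27,468.01
Month 3: $27,468.01 +$275.00 interest = $27,743.01; pay $9,779.06 → $17,963.95
Month 4: $17,963.95 +$180.00 interest = $18,143.95; pay $9,779.06 → $8,364.89
Month 5: $8,364.89 +$84.00 interest = $8,448.89; pay $8,448.89 → $0.00
Total interest: $275.00 + $275.00 + $275.00 + $180.00 + $84.00 = $1,089.00

$1,089.00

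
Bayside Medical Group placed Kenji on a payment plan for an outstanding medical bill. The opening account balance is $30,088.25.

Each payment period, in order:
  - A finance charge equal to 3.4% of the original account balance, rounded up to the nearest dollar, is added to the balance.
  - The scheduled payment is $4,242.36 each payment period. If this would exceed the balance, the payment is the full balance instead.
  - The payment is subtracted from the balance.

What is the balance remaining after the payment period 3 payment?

$20,433.17

# | Opening | Interest | Payment | End bal
1 | $30,088.25 | $1,024.00 | $4,242.36 | $26,869.89
2 | $26,869.89 | $1,024.00 | $4,242.36 | $23,651.53
3 | $23,651.53 | $1,024.00 | $4,242.36 | $20,433.17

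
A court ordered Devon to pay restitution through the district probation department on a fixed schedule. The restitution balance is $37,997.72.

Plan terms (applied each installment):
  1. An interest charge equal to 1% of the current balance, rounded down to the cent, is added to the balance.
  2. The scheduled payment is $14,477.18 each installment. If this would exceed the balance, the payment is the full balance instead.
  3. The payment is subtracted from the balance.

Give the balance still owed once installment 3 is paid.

Installment 1: $37,997.72 +$379.97 interest = $38,377.69; pay $14,477.18 → $23,900.51
Installment 2: $23,900.51 +$239.00 interest = $24,139.51; pay $14,477.18 → $9,662.33
Installment 3: $9,662.33 +$96.62 interest = $9,758.95; pay $9,758.95 → $0.00

$0.00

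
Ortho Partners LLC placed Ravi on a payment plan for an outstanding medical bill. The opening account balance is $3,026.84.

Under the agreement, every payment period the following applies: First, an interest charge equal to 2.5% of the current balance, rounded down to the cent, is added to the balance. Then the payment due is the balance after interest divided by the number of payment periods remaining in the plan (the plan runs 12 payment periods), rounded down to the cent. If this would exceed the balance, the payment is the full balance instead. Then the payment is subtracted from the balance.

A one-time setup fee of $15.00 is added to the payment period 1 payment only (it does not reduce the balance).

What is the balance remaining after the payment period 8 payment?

Payment period 1: opening $3,026.84; interest $75.67 → $3,102.51; payment $258.54 (+ $15.00 fee); balance $2,843.97
Payment period 2: opening $2,843.97; interest $71.09 → $2,915.06; payment $265.00; balance $2,650.06
Payment period 3: opening $2,650.06; interest $66.25 → $2,716.31; payment $271.63; balance $2,444.68
Payment period 4: opening $2,444.68; interest $61.11 → $2,505.79; payment $278.42; balance $2,227.37
Payment period 5: opening $2,227.37; interest $55.68 → $2,283.05; payment $285.38; balance $1,997.67
Payment period 6: opening $1,997.67; interest $49.94 → $2,047.61; payment $292.51; balance $1,755.10
Payment period 7: opening $1,755.10; interest $43.87 → $1,798.97; payment $299.82; balance $1,499.15
Payment period 8: opening $1,499.15; interest $37.47 → $1,536.62; payment $307.32; balance $1,229.30

$1,229.30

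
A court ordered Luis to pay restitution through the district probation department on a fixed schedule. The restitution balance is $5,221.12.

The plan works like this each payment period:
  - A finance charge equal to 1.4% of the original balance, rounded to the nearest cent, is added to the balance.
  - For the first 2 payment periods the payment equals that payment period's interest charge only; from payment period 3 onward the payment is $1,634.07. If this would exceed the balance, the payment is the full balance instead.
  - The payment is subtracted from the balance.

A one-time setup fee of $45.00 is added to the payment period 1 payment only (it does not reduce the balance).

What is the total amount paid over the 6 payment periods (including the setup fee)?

Payment period 1: $5,221.12 +$73.10 interest = $5,294.22; pay $73.10 (+ $45.00 fee) → $5,221.12
Payment period 2: $5,221.12 +$73.10 interest = $5,294.22; pay $73.10 → $5,221.12
Payment period 3: $5,221.12 +$73.10 interest = $5,294.22; pay $1,634.07 → $3,660.15
Payment period 4: $3,660.15 +$73.10 interest = $3,733.25; pay $1,634.07 → $2,099.18
Payment period 5: $2,099.18 +$73.10 interest = $2,172.28; pay $1,634.07 → $538.21
Payment period 6: $538.21 +$73.10 interest = $611.31; pay $611.31 → $0.00
Total paid: $5,704.72

$5,704.72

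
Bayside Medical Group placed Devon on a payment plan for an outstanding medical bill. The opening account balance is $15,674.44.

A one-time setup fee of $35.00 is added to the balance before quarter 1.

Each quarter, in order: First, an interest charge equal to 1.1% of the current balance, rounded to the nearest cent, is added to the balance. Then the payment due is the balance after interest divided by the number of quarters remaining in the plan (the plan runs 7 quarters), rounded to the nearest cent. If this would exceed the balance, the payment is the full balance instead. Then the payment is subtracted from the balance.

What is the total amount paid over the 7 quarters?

Quarter 1: $15,709.44 +$172.80 interest = $15,882.24; pay $2,268.89 → $13,613.35
Quarter 2: $13,613.35 +$149.75 interest = $13,763.10; pay $2,293.85 → $11,469.25
Quarter 3: $11,469.25 +$126.16 interest = $11,595.41; pay $2,319.08 → $9,276.33
Quarter 4: $9,276.33 +$102.04 interest = $9,378.37; pay $2,344.59 → $7,033.78
Quarter 5: $7,033.78 +$77.37 interest = $7,111.15; pay $2,370.38 → $4,740.77
Quarter 6: $4,740.77 +$52.15 interest = $4,792.92; pay $2,396.46 → $2,396.46
Quarter 7: $2,396.46 +$26.36 interest = $2,422.82; pay $2,422.82 → $0.00
Total paid: $16,416.07

$16,416.07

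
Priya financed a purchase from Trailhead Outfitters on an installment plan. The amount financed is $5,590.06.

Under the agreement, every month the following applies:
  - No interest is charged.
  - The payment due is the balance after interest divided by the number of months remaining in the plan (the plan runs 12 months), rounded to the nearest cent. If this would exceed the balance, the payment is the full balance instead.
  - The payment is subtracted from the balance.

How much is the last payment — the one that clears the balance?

$465.83

Month 1: $5,590.06 − $465.84 → $5,124.22
Month 2: $5,124.22 − $465.84 → $4,658.38
Month 3: $4,658.38 − $465.84 → $4,192.54
Month 4: $4,192.54 − $465.84 → $3,726.70
Month 5: $3,726.70 − $465.84 → $3,260.86
Month 6: $3,260.86 − $465.84 → $2,795.02
Month 7: $2,795.02 − $465.84 → $2,329.18
Month 8: $2,329.18 − $465.84 → $1,863.34
Month 9: $1,863.34 − $465.84 → $1,397.50
Month 10: $1,397.50 − $465.83 → $931.67
Month 11: $931.67 − $465.84 → $465.83
Month 12: $465.83 − $465.83 → $0.00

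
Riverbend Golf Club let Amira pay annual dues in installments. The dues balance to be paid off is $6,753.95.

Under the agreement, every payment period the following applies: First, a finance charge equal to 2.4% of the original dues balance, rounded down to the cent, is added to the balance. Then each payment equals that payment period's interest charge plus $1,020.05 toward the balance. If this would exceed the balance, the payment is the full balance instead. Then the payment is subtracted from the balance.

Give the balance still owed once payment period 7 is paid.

$0.00

Payment period 1: $6,753.95 +$162.09 interest = $6,916.04; pay $1,182.14 → $5,733.90
Payment period 2: $5,733.90 +$162.09 interest = $5,895.99; pay $1,182.14 → $4,713.85
Payment period 3: $4,713.85 +$162.09 interest = $4,875.94; pay $1,182.14 → $3,693.80
Payment period 4: $3,693.80 +$162.09 interest = $3,855.89; pay $1,182.14 → $2,673.75
Payment period 5: $2,673.75 +$162.09 interest = $2,835.84; pay $1,182.14 → $1,653.70
Payment period 6: $1,653.70 +$162.09 interest = $1,815.79; pay $1,182.14 → $633.65
Payment period 7: $633.65 +$162.09 interest = $795.74; pay $795.74 → $0.00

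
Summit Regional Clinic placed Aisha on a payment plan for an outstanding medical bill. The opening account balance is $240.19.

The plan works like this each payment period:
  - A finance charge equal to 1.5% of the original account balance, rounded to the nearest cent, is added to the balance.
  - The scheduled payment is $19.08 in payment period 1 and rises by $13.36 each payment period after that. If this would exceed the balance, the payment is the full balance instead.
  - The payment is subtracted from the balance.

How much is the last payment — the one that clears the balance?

$32.79

Payment period 1: opening $240.19; interest $3.60 → $243.79; payment $19.08; balance $224.71
Payment period 2: opening $224.71; interest $3.60 → $228.31; payment $32.44; balance $195.87
Payment period 3: opening $195.87; interest $3.60 → $199.47; payment $45.80; balance $153.67
Payment period 4: opening $153.67; interest $3.60 → $157.27; payment $59.16; balance $98.11
Payment period 5: opening $98.11; interest $3.60 → $101.71; payment $72.52; balance $29.19
Payment period 6: opening $29.19; interest $3.60 → $32.79; payment $32.79; balance $0.00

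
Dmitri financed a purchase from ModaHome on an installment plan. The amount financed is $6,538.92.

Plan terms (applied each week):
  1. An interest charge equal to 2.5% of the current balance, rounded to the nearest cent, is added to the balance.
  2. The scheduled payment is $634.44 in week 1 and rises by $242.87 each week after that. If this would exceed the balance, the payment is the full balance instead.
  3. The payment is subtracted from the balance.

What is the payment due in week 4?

$1,363.05

Week 1: opening $6,538.92; interest $163.47 → $6,702.39; payment $634.44; balance $6,067.95
Week 2: opening $6,067.95; interest $151.70 → $6,219.65; payment $877.31; balance $5,342.34
Week 3: opening $5,342.34; interest $133.56 → $5,475.90; payment $1,120.18; balance $4,355.72
Week 4: opening $4,355.72; interest $108.89 → $4,464.61; payment $1,363.05; balance $3,101.56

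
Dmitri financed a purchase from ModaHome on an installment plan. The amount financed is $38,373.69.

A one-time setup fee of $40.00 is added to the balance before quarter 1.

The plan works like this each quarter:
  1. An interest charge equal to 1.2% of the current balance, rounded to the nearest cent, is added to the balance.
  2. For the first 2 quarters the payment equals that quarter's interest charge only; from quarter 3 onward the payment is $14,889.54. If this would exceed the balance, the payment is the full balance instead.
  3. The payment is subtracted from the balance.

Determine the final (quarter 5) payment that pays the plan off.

Quarter 1: $38,413.69 +$460.96 interest = $38,874.65; pay $460.96 → $38,413.69
Quarter 2: $38,413.69 +$460.96 interest = $38,874.65; pay $460.96 → $38,413.69
Quarter 3: $38,413.69 +$460.96 interest = $38,874.65; pay $14,889.54 → $23,985.11
Quarter 4: $23,985.11 +$287.82 interest = $24,272.93; pay $14,889.54 → $9,383.39
Quarter 5: $9,383.39 +$112.60 interest = $9,495.99; pay $9,495.99 → $0.00

$9,495.99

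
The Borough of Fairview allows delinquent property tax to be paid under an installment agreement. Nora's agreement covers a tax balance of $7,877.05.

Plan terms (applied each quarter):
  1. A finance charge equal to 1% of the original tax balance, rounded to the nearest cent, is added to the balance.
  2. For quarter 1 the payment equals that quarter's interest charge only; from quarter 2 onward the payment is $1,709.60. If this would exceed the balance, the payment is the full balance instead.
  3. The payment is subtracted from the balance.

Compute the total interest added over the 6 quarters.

Quarter 1: opening $7,877.05; interest $78.77 → $7,955.82; payment $78.77; balance $7,877.05
Quarter 2: opening $7,877.05; interest $78.77 → $7,955.82; payment $1,709.60; balance $6,246.22
Quarter 3: opening $6,246.22; interest $78.77 → $6,324.99; payment $1,709.60; balance $4,615.39
Quarter 4: opening $4,615.39; interest $78.77 → $4,694.16; payment $1,709.60; balance $2,984.56
Quarter 5: opening $2,984.56; interest $78.77 → $3,063.33; payment $1,709.60; balance $1,353.73
Quarter 6: opening $1,353.73; interest $78.77 → $1,432.50; payment $1,432.50; balance $0.00
Total interest: $78.77 + $78.77 + $78.77 + $78.77 + $78.77 + $78.77 = $472.62

$472.62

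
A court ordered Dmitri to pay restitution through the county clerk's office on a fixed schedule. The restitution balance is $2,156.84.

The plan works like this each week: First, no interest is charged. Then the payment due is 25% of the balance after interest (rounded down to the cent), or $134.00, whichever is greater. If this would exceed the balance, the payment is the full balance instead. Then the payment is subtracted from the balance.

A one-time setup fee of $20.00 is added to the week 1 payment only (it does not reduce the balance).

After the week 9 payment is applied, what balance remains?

Week 1: opening $2,156.84; payment $539.21 (+ $20.00 fee); balance $1,617.63
Week 2: opening $1,617.63; payment $404.40; balance $1,213.23
Week 3: opening $1,213.23; payment $303.30; balance $909.93
Week 4: opening $909.93; payment $227.48; balance $682.45
Week 5: opening $682.45; payment $170.61; balance $511.84
Week 6: opening $511.84; payment $134.00; balance $377.84
Week 7: opening $377.84; payment $134.00; balance $243.84
Week 8: opening $243.84; payment $134.00; balance $109.84
Week 9: opening $109.84; payment $109.84; balance $0.00

$0.00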